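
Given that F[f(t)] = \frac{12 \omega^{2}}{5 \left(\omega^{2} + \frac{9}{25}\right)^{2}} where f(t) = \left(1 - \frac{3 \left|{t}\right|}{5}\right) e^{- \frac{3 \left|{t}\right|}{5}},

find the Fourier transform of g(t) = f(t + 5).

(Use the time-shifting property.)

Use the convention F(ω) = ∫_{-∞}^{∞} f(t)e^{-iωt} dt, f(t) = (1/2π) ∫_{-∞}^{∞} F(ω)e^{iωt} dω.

F[g](ω) = \frac{1500 \omega^{2} e^{5 i \omega}}{\left(25 \omega^{2} + 9\right)^{2}}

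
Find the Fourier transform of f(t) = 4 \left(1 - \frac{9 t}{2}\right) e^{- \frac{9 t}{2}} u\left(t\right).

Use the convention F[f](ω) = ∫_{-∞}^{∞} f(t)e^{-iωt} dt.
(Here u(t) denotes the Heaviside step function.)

F(ω) = \frac{16 i \omega}{- 4 \omega^{2} + 36 i \omega + 81}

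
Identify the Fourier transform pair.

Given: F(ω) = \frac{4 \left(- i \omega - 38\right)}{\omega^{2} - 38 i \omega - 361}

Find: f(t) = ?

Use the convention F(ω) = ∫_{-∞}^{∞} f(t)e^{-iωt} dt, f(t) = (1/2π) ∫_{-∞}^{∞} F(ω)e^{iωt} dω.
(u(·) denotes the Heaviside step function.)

f(t) = 4 \left(19 t + 1\right) e^{- 19 t} u\left(t\right)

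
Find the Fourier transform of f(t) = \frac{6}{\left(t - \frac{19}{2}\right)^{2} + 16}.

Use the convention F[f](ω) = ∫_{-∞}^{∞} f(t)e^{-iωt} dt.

F(ω) = \frac{3 \pi e^{- \frac{19 i \omega}{2} - 4 \left|{\omega}\right|}}{2}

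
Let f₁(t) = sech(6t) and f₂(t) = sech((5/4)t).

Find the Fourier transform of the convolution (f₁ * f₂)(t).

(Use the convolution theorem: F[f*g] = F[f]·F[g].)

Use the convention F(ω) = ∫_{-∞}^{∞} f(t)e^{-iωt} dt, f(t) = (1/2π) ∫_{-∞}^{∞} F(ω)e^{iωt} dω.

F[f₁*f₂](ω) = \frac{2 \pi^{2}}{15 \cosh{\left(\frac{\pi \omega}{12} \right)} \cosh{\left(\frac{2 \pi \omega}{5} \right)}}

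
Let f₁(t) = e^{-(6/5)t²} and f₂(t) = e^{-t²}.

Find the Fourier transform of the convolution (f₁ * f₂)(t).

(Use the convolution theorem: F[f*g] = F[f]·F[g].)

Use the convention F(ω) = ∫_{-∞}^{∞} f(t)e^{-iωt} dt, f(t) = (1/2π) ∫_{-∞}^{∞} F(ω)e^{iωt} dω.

F[f₁*f₂](ω) = \frac{\sqrt{30} \pi e^{- \frac{11 \omega^{2}}{24}}}{6}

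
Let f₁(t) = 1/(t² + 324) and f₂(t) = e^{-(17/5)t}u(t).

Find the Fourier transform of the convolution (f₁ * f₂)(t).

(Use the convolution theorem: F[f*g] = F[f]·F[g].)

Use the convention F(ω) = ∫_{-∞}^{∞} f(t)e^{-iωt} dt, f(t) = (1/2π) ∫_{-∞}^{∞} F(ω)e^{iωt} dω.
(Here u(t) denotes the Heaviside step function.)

F[f₁*f₂](ω) = \frac{5 \pi e^{- 18 \left|{\omega}\right|}}{18 \left(5 i \omega + 17\right)}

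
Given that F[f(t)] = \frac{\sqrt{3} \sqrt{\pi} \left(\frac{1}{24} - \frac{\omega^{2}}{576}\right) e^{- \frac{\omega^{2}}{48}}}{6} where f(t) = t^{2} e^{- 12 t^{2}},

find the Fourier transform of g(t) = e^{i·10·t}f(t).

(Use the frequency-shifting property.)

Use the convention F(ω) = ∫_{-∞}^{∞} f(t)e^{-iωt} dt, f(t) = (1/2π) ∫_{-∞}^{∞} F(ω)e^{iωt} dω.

F[g](ω) = \frac{\sqrt{3} \sqrt{\pi} \left(24 - \left(\omega - 10\right)^{2}\right) e^{- \frac{\left(\omega - 10\right)^{2}}{48}}}{3456}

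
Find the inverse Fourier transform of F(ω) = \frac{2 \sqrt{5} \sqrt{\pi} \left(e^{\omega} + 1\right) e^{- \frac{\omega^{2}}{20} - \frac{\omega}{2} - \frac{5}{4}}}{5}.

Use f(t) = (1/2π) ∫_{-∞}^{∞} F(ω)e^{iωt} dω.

f(t) = 4 e^{- 5 t^{2}} \cos{\left(5 t \right)}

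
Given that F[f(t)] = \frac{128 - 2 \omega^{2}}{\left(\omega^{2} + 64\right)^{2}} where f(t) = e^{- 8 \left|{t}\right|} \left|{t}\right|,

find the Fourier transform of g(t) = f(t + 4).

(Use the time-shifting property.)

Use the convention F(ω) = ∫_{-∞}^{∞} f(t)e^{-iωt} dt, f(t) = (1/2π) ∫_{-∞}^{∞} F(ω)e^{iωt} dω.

F[g](ω) = \frac{2 \left(64 - \omega^{2}\right) e^{4 i \omega}}{\left(\omega^{2} + 64\right)^{2}}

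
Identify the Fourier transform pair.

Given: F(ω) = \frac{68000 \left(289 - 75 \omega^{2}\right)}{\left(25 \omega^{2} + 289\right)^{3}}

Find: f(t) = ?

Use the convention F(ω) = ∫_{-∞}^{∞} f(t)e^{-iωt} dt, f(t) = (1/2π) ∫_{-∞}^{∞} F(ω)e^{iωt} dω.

f(t) = 8 t^{2} e^{- \frac{17 \left|{t}\right|}{5}}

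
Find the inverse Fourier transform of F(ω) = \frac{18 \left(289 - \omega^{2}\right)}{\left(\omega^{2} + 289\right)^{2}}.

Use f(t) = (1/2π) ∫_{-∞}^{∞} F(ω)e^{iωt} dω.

f(t) = 9 e^{- 17 \left|{t}\right|} \left|{t}\right|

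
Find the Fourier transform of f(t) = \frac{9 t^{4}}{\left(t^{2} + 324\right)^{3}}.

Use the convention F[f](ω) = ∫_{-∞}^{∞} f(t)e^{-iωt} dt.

F(ω) = \frac{3 \pi \left(108 \omega^{2} - 30 \left|{\omega}\right| + 1\right) e^{- 18 \left|{\omega}\right|}}{16}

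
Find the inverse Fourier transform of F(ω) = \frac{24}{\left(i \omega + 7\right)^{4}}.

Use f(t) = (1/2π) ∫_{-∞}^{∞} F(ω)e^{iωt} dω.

f(t) = 4 t^{3} e^{- 7 t} u\left(t\right)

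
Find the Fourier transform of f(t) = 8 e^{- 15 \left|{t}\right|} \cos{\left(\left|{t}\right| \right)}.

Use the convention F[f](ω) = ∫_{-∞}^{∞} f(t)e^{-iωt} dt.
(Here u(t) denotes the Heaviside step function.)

F(ω) = \frac{240 \left(\omega^{2} + 226\right)}{\omega^{4} + 448 \omega^{2} + 51076}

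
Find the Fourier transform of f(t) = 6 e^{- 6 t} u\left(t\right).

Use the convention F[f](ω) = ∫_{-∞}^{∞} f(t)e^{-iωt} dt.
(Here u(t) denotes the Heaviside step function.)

F(ω) = \frac{6}{i \omega + 6}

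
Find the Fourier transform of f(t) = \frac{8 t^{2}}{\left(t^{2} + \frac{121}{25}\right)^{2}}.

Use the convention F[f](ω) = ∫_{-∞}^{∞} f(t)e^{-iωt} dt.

F(ω) = \frac{4 \pi \left(5 - 11 \left|{\omega}\right|\right) e^{- \frac{11 \left|{\omega}\right|}{5}}}{11}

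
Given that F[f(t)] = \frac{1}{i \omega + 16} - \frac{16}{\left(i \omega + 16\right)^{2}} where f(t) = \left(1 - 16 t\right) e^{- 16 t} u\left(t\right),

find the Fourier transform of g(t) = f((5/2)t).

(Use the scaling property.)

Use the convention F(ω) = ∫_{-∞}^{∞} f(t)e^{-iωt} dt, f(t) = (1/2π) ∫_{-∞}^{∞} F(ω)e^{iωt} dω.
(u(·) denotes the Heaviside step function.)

F[g](ω) = \frac{i \omega}{- \omega^{2} + 80 i \omega + 1600}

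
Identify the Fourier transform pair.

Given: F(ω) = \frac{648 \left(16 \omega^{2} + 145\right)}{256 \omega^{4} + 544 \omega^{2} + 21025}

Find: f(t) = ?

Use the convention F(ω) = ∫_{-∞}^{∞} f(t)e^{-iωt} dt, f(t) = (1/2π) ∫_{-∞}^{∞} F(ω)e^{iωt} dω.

f(t) = 9 e^{- \frac{9 \left|{t}\right|}{4}} \cos{\left(2 t \right)}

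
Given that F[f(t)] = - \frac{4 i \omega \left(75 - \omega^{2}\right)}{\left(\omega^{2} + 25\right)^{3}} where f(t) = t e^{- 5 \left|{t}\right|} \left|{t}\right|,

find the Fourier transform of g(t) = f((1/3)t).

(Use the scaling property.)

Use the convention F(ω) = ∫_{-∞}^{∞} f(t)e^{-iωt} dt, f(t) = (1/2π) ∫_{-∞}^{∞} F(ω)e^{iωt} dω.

F[g](ω) = \frac{108 i \omega \left(3 \omega^{2} - 25\right)}{\left(9 \omega^{2} + 25\right)^{3}}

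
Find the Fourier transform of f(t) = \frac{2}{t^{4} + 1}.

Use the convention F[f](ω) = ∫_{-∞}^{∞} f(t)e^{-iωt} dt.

F(ω) = 2 \pi e^{- \frac{\sqrt{2} \left|{\omega}\right|}{2}} \sin{\left(\frac{\sqrt{2} \left|{\omega}\right|}{2} + \frac{\pi}{4} \right)}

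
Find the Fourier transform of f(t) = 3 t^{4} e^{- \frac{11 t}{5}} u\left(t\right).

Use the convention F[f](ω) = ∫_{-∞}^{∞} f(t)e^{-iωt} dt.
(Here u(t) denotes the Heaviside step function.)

F(ω) = \frac{225000}{\left(5 i \omega + 11\right)^{5}}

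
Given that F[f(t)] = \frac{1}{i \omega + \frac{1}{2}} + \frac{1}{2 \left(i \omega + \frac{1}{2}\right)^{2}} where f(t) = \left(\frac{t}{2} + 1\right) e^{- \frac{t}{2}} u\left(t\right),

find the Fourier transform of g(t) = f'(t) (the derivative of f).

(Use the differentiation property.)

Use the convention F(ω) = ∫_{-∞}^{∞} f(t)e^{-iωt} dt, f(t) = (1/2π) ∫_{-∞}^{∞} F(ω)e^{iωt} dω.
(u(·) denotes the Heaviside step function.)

F[g](ω) = \frac{4 \omega \left(\omega - i\right)}{4 \omega^{2} - 4 i \omega - 1}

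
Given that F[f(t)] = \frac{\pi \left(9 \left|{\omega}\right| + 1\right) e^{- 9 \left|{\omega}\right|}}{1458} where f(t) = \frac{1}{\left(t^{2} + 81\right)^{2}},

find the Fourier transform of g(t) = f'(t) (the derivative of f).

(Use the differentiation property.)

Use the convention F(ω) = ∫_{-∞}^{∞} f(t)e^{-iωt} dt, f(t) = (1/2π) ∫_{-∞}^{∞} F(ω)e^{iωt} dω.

F[g](ω) = \frac{i \pi \omega \left(9 \left|{\omega}\right| + 1\right) e^{- 9 \left|{\omega}\right|}}{1458}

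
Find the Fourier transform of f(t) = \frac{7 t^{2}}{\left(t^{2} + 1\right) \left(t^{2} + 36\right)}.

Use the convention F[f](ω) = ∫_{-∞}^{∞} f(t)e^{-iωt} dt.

F(ω) = \frac{\pi \left(6 - e^{5 \left|{\omega}\right|}\right) e^{- 6 \left|{\omega}\right|}}{5}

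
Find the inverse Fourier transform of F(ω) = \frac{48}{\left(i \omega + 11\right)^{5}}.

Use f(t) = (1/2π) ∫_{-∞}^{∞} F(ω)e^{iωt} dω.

f(t) = 2 t^{4} e^{- 11 t} u\left(t\right)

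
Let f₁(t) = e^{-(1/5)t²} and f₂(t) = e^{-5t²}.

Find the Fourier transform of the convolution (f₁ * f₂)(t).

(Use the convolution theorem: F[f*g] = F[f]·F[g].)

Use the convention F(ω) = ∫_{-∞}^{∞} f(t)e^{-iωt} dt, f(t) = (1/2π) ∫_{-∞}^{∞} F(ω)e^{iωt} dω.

F[f₁*f₂](ω) = \pi e^{- \frac{13 \omega^{2}}{10}}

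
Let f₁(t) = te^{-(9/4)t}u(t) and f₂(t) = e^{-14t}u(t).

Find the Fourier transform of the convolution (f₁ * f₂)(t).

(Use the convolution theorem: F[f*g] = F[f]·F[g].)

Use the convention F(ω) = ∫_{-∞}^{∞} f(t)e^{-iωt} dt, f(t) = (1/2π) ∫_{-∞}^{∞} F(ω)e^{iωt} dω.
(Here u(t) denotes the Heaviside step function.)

F[f₁*f₂](ω) = \frac{16}{\left(i \omega + 14\right) \left(4 i \omega + 9\right)^{2}}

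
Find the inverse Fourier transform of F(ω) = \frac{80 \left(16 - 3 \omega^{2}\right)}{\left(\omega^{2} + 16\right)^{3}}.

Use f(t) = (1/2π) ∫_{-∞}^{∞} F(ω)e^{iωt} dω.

f(t) = 5 t^{2} e^{- 4 \left|{t}\right|}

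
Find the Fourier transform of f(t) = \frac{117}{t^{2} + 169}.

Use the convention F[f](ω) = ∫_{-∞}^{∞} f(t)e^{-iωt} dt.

F(ω) = 9 \pi e^{- 13 \left|{\omega}\right|}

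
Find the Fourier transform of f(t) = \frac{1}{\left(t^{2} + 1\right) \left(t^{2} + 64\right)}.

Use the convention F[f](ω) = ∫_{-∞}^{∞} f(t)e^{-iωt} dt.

F(ω) = \frac{\pi e^{- \left|{\omega}\right|}}{63} - \frac{\pi e^{- 8 \left|{\omega}\right|}}{504}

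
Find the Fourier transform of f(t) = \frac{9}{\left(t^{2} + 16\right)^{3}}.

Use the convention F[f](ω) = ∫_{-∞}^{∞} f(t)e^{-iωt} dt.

F(ω) = \frac{9 \pi \left(16 \omega^{2} + 12 \left|{\omega}\right| + 3\right) e^{- 4 \left|{\omega}\right|}}{8192}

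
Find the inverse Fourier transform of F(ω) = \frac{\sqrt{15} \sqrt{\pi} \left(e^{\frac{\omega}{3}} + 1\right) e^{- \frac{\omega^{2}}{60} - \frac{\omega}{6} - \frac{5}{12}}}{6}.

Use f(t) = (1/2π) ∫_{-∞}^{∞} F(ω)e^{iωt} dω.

f(t) = 5 e^{- 15 t^{2}} \cos{\left(5 t \right)}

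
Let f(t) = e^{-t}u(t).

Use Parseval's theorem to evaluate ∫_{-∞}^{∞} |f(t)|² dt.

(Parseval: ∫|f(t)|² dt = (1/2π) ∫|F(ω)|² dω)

∫|f(t)|² dt = \frac{1}{2}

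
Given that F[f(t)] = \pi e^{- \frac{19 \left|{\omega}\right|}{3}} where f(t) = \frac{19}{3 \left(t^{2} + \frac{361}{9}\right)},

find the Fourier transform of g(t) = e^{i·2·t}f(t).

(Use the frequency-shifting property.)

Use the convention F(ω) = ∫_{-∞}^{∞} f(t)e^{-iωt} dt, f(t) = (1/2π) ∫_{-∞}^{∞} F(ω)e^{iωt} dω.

F[g](ω) = \pi e^{- \frac{19 \left|{\omega - 2}\right|}{3}}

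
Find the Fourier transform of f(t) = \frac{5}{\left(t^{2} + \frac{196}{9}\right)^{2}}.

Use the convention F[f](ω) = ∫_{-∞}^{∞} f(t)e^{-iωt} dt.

F(ω) = \frac{45 \pi \left(14 \left|{\omega}\right| + 3\right) e^{- \frac{14 \left|{\omega}\right|}{3}}}{5488}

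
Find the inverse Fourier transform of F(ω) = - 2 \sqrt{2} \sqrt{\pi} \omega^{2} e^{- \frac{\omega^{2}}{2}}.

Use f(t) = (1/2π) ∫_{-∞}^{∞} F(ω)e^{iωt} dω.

f(t) = \left(2 t^{2} - 2\right) e^{- \frac{t^{2}}{2}}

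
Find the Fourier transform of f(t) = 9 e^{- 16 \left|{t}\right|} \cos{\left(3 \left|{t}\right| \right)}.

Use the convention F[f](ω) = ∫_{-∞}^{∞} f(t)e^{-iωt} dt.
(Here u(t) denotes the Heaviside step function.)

F(ω) = \frac{288 \left(\omega^{2} + 265\right)}{\omega^{4} + 494 \omega^{2} + 70225}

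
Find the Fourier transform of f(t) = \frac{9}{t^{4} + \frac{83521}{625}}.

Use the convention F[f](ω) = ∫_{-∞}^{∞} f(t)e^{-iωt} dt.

F(ω) = \frac{1125 \pi e^{- \frac{17 \sqrt{2} \left|{\omega}\right|}{10}} \sin{\left(\frac{17 \sqrt{2} \left|{\omega}\right|}{10} + \frac{\pi}{4} \right)}}{4913}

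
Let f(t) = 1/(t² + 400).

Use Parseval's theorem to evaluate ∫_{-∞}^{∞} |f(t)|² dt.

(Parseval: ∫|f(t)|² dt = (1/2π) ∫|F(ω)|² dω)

∫|f(t)|² dt = \frac{\pi}{16000}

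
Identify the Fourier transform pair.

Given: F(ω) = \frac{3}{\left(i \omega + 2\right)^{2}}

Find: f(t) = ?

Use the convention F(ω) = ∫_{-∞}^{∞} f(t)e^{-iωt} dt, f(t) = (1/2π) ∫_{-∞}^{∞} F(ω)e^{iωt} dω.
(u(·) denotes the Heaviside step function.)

f(t) = 3 t e^{- 2 t} u\left(t\right)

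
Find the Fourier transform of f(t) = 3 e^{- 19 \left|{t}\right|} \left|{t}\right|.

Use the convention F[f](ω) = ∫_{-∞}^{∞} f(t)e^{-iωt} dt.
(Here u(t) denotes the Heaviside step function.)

F(ω) = \frac{6 \left(361 - \omega^{2}\right)}{\left(\omega^{2} + 361\right)^{2}}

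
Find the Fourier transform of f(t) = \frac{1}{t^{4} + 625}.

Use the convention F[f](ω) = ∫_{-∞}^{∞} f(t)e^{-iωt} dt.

F(ω) = \frac{\pi e^{- \frac{5 \sqrt{2} \left|{\omega}\right|}{2}} \sin{\left(\frac{5 \sqrt{2} \left|{\omega}\right|}{2} + \frac{\pi}{4} \right)}}{125}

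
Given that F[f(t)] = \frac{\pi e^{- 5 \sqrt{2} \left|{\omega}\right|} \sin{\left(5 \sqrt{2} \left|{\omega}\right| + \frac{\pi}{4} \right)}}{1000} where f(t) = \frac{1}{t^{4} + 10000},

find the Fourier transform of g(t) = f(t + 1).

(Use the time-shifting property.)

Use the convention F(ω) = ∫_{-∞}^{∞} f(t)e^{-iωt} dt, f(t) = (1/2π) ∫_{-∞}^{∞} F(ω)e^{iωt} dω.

F[g](ω) = \frac{\pi e^{i \omega - 5 \sqrt{2} \left|{\omega}\right|} \sin{\left(5 \sqrt{2} \left|{\omega}\right| + \frac{\pi}{4} \right)}}{1000}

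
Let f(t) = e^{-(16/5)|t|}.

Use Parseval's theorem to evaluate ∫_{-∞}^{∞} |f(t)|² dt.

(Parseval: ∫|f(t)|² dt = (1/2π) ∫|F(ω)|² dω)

∫|f(t)|² dt = \frac{5}{16}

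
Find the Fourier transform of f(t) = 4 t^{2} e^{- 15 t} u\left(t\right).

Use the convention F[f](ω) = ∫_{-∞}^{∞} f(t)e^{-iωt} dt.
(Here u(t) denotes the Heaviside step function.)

F(ω) = \frac{8}{\left(i \omega + 15\right)^{3}}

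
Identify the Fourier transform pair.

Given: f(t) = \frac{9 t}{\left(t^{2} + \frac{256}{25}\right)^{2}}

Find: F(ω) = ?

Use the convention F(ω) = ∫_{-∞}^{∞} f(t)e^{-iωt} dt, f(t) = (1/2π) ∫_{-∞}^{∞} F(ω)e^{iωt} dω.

F(ω) = - \frac{45 i \pi \omega e^{- \frac{16 \left|{\omega}\right|}{5}}}{32}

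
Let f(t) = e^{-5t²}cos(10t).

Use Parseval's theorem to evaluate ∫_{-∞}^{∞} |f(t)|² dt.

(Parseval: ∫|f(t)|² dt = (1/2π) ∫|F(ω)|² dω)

∫|f(t)|² dt = \frac{\sqrt{10} \sqrt{\pi} \left(1 + e^{10}\right)}{20 e^{10}}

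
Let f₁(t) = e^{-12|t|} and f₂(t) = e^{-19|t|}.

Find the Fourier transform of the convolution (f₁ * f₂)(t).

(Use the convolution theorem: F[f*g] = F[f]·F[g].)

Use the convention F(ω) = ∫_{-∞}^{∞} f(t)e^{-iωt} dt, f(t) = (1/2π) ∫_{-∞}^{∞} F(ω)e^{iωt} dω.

F[f₁*f₂](ω) = \frac{912}{\left(\omega^{2} + 144\right) \left(\omega^{2} + 361\right)}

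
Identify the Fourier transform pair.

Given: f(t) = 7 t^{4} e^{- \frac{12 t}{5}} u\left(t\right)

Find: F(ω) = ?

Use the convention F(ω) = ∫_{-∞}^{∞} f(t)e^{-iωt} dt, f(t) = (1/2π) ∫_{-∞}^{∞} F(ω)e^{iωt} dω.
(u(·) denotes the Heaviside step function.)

F(ω) = \frac{525000}{\left(5 i \omega + 12\right)^{5}}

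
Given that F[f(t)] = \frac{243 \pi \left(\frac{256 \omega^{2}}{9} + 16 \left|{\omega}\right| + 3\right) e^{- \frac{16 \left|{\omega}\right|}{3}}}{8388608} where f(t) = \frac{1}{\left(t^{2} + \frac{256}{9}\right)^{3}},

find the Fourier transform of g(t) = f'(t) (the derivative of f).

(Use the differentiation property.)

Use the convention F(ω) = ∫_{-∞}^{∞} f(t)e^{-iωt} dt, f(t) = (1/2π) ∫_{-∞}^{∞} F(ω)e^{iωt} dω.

F[g](ω) = \frac{27 i \pi \omega \left(256 \omega^{2} + 144 \left|{\omega}\right| + 27\right) e^{- \frac{16 \left|{\omega}\right|}{3}}}{8388608}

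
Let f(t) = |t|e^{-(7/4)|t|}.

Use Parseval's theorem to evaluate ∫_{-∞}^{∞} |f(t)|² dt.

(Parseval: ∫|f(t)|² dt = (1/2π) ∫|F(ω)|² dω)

∫|f(t)|² dt = \frac{32}{343}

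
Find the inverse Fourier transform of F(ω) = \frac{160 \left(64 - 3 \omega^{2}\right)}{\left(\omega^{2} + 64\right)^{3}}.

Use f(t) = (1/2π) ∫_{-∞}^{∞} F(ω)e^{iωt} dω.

f(t) = 5 t^{2} e^{- 8 \left|{t}\right|}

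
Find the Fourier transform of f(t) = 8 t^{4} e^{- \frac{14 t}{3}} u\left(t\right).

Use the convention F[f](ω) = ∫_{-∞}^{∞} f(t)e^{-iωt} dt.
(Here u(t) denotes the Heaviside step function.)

F(ω) = \frac{46656}{\left(3 i \omega + 14\right)^{5}}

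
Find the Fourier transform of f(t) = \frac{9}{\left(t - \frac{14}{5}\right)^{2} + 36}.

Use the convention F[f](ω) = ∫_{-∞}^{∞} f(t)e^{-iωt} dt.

F(ω) = \frac{3 \pi e^{- \frac{14 i \omega}{5} - 6 \left|{\omega}\right|}}{2}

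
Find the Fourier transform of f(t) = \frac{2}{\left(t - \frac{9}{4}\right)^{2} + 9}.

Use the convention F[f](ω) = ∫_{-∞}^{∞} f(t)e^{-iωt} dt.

F(ω) = \frac{2 \pi e^{- \frac{9 i \omega}{4} - 3 \left|{\omega}\right|}}{3}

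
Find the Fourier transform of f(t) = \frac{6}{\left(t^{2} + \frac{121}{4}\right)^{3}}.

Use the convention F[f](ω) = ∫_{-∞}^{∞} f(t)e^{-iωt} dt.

F(ω) = \frac{6 \pi \left(121 \omega^{2} + 66 \left|{\omega}\right| + 12\right) e^{- \frac{11 \left|{\omega}\right|}{2}}}{161051}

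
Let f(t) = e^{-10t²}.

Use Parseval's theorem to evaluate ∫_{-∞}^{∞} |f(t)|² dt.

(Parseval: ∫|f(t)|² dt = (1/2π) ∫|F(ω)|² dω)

∫|f(t)|² dt = \frac{\sqrt{5} \sqrt{\pi}}{10}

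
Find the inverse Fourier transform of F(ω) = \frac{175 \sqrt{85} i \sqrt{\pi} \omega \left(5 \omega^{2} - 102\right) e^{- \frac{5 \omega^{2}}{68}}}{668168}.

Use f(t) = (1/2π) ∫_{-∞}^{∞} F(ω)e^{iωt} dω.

f(t) = 7 t^{3} e^{- \frac{17 t^{2}}{5}}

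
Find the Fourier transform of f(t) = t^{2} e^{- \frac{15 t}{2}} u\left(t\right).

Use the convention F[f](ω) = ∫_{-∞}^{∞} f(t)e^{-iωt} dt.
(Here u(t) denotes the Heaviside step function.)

F(ω) = \frac{16}{\left(2 i \omega + 15\right)^{3}}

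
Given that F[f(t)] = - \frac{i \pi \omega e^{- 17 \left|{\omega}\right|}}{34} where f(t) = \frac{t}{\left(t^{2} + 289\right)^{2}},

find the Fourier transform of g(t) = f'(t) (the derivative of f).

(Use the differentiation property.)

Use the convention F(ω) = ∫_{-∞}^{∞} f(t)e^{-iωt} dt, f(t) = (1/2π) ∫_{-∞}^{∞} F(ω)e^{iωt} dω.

F[g](ω) = \frac{\pi \omega^{2} e^{- 17 \left|{\omega}\right|}}{34}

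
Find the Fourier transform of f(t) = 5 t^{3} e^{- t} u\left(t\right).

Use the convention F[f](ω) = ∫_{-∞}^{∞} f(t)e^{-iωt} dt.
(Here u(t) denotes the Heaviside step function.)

F(ω) = \frac{30}{\left(i \omega + 1\right)^{4}}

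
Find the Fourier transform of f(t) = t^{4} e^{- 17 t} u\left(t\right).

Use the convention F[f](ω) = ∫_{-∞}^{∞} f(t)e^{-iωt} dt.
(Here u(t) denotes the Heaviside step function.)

F(ω) = \frac{24}{\left(i \omega + 17\right)^{5}}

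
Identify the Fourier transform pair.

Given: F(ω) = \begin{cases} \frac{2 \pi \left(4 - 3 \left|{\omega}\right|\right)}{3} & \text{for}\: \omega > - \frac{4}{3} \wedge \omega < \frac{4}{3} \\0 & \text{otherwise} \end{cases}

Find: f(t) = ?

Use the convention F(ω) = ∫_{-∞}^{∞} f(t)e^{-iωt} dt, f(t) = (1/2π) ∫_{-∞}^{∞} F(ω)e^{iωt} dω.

f(t) = \frac{4 \sin^{2}{\left(\frac{2 t}{3} \right)}}{t^{2}}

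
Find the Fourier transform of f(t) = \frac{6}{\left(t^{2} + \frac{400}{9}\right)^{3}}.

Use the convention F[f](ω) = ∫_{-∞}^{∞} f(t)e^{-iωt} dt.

F(ω) = \frac{81 \pi \left(400 \omega^{2} + 180 \left|{\omega}\right| + 27\right) e^{- \frac{20 \left|{\omega}\right|}{3}}}{12800000}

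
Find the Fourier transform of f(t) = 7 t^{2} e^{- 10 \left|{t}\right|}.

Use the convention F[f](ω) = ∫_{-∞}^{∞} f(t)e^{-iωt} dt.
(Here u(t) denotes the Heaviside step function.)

F(ω) = \frac{280 \left(100 - 3 \omega^{2}\right)}{\left(\omega^{2} + 100\right)^{3}}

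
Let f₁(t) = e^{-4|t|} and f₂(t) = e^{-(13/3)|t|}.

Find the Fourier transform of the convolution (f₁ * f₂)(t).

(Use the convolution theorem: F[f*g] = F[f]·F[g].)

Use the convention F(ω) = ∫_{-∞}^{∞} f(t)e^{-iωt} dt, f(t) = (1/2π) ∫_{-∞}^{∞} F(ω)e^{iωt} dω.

F[f₁*f₂](ω) = \frac{624}{\left(\omega^{2} + 16\right) \left(9 \omega^{2} + 169\right)}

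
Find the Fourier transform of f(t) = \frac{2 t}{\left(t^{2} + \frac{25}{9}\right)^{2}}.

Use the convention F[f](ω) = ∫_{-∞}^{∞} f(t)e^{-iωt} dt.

F(ω) = - \frac{3 i \pi \omega e^{- \frac{5 \left|{\omega}\right|}{3}}}{5}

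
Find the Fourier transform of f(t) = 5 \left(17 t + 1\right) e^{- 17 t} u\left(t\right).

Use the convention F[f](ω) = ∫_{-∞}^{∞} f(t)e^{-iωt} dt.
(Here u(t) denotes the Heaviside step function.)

F(ω) = \frac{5 \left(- i \omega - 34\right)}{\omega^{2} - 34 i \omega - 289}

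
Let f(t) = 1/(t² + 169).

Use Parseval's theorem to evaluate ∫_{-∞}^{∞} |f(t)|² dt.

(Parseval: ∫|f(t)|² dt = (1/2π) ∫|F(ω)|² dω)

∫|f(t)|² dt = \frac{\pi}{4394}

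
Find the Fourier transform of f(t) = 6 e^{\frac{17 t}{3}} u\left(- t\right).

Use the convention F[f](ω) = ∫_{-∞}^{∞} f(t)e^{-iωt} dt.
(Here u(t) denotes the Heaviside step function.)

F(ω) = - \frac{18}{3 i \omega - 17}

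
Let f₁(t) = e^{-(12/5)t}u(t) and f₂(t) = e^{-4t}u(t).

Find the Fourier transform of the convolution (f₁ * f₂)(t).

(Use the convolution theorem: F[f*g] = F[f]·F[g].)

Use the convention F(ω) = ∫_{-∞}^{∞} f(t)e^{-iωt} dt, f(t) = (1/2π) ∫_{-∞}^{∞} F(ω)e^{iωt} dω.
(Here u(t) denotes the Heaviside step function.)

F[f₁*f₂](ω) = \frac{5}{\left(i \omega + 4\right) \left(5 i \omega + 12\right)}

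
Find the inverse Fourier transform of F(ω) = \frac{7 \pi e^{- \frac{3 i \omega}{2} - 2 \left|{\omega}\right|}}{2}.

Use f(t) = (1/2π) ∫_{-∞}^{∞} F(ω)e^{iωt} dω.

f(t) = \frac{7}{\left(t - \frac{3}{2}\right)^{2} + 4}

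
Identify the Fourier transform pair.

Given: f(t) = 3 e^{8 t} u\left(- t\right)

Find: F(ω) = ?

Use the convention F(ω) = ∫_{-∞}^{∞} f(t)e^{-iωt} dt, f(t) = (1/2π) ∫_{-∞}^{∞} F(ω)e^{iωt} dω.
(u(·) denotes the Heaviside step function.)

F(ω) = - \frac{3}{i \omega - 8}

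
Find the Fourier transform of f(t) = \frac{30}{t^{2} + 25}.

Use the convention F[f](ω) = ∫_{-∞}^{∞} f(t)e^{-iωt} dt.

F(ω) = 6 \pi e^{- 5 \left|{\omega}\right|}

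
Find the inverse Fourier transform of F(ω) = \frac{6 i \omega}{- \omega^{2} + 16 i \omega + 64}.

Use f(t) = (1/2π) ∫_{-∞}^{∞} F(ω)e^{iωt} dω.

f(t) = 6 \left(1 - 8 t\right) e^{- 8 t} u\left(t\right)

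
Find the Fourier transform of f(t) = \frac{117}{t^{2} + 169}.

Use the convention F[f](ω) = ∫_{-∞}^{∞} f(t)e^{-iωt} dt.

F(ω) = 9 \pi e^{- 13 \left|{\omega}\right|}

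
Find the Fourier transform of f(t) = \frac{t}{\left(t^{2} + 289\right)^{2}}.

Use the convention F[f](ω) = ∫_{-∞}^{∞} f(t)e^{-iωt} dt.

F(ω) = - \frac{i \pi \omega e^{- 17 \left|{\omega}\right|}}{34}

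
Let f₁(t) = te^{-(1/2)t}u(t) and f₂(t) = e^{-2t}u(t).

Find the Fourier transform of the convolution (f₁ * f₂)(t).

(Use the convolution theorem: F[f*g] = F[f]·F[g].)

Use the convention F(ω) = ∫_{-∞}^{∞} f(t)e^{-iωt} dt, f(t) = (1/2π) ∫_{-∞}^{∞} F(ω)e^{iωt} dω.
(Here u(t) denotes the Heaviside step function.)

F[f₁*f₂](ω) = \frac{4}{\left(i \omega + 2\right) \left(2 i \omega + 1\right)^{2}}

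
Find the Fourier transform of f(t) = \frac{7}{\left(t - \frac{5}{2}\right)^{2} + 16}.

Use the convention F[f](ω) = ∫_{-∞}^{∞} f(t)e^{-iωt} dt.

F(ω) = \frac{7 \pi e^{- \frac{5 i \omega}{2} - 4 \left|{\omega}\right|}}{4}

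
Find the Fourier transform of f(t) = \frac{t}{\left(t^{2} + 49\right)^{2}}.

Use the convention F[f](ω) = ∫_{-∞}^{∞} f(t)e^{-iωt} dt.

F(ω) = - \frac{i \pi \omega e^{- 7 \left|{\omega}\right|}}{14}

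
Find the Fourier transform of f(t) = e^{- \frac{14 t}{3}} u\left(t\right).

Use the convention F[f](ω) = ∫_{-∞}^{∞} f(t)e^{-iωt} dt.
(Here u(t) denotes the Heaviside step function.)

F(ω) = \frac{3}{3 i \omega + 14}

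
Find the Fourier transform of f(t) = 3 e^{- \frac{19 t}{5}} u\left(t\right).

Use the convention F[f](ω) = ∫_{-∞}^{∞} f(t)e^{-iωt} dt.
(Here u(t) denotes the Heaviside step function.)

F(ω) = \frac{15}{5 i \omega + 19}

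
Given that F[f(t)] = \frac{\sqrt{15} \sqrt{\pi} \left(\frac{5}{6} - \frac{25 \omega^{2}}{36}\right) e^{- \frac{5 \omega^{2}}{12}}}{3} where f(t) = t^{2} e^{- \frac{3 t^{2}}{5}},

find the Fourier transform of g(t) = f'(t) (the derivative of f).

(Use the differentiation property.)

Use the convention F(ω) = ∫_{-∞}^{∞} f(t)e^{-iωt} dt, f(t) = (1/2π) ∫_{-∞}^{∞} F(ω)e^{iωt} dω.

F[g](ω) = \frac{5 \sqrt{15} i \sqrt{\pi} \omega \left(6 - 5 \omega^{2}\right) e^{- \frac{5 \omega^{2}}{12}}}{108}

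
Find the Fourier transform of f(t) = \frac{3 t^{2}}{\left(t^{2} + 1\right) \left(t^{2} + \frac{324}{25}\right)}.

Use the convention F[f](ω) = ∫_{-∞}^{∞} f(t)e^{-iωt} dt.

F(ω) = - \frac{75 \pi e^{- \left|{\omega}\right|}}{299} + \frac{270 \pi e^{- \frac{18 \left|{\omega}\right|}{5}}}{299}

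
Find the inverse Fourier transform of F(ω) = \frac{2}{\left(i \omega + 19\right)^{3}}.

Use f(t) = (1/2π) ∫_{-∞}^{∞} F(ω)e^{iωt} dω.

f(t) = t^{2} e^{- 19 t} u\left(t\right)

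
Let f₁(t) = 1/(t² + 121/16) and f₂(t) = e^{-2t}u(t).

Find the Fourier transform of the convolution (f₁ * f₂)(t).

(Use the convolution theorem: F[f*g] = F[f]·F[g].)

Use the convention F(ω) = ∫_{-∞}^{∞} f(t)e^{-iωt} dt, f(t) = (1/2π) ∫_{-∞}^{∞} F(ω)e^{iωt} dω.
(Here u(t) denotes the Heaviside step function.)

F[f₁*f₂](ω) = \frac{4 \pi e^{- \frac{11 \left|{\omega}\right|}{4}}}{11 \left(i \omega + 2\right)}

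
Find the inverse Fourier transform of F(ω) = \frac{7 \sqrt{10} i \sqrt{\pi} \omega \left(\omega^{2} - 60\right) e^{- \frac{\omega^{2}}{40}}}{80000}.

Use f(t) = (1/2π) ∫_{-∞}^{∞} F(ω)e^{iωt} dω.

f(t) = 7 t^{3} e^{- 10 t^{2}}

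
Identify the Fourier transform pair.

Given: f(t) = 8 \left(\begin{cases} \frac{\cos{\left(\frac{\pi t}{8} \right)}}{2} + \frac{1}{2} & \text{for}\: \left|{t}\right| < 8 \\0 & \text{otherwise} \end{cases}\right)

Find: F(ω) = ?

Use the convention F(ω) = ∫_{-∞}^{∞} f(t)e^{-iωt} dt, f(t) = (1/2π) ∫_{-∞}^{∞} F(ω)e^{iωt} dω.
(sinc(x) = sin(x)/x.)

F(ω) = - \frac{64 \pi^{2} \operatorname{sinc}{\left(8 \omega \right)}}{64 \omega^{2} - \pi^{2}}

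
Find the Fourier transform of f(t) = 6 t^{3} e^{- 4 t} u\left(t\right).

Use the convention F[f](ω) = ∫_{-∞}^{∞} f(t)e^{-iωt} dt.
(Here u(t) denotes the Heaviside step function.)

F(ω) = \frac{36}{\left(i \omega + 4\right)^{4}}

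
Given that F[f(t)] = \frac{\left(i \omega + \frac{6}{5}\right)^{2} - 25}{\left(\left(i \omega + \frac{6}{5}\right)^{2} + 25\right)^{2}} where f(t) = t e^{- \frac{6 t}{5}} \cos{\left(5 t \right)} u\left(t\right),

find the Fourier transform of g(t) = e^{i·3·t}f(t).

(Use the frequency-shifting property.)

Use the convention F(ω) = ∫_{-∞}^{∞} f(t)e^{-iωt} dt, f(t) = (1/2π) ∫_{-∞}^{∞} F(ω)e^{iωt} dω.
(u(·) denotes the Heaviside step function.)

F[g](ω) = \frac{25 \left(\left(5 i \left(\omega - 3\right) + 6\right)^{2} - 625\right)}{\left(\left(5 i \left(\omega - 3\right) + 6\right)^{2} + 625\right)^{2}}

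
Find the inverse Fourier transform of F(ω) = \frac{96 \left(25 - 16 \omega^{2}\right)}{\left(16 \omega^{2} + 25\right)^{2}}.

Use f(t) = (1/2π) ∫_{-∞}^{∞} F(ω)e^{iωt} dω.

f(t) = 3 e^{- \frac{5 \left|{t}\right|}{4}} \left|{t}\right|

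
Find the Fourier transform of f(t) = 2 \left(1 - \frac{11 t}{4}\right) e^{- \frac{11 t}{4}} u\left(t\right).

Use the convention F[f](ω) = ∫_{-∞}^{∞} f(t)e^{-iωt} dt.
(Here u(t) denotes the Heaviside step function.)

F(ω) = \frac{32 i \omega}{- 16 \omega^{2} + 88 i \omega + 121}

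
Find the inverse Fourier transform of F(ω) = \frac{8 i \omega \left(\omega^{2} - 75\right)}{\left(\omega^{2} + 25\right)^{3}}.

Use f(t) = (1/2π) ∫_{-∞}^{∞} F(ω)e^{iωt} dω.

f(t) = 2 t e^{- 5 \left|{t}\right|} \left|{t}\right|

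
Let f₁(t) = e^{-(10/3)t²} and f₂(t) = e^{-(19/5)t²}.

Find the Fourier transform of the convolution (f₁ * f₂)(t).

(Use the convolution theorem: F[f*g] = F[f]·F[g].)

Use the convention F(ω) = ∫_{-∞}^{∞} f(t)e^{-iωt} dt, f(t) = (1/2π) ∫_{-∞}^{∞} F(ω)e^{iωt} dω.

F[f₁*f₂](ω) = \frac{\sqrt{114} \pi e^{- \frac{107 \omega^{2}}{760}}}{38}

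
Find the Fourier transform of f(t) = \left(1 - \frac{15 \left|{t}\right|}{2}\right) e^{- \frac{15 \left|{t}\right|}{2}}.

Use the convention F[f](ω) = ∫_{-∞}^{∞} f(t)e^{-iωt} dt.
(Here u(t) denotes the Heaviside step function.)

F(ω) = \frac{480 \omega^{2}}{\left(4 \omega^{2} + 225\right)^{2}}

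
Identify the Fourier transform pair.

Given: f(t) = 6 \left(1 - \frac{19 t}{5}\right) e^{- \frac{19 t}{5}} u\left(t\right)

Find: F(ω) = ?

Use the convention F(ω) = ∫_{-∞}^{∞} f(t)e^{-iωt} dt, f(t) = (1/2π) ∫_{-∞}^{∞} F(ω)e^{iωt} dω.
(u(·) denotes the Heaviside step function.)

F(ω) = \frac{150 i \omega}{- 25 \omega^{2} + 190 i \omega + 361}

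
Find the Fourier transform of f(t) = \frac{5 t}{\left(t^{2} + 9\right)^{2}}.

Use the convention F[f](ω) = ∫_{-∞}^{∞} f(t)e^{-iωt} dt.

F(ω) = - \frac{5 i \pi \omega e^{- 3 \left|{\omega}\right|}}{6}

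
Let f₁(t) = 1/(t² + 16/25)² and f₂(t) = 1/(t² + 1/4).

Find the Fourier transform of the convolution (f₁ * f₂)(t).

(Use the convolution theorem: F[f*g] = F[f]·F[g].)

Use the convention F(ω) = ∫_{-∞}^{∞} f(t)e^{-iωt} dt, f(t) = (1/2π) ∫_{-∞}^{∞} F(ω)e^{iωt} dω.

F[f₁*f₂](ω) = \frac{25 \pi^{2} \left(4 \left|{\omega}\right| + 5\right) e^{- \frac{13 \left|{\omega}\right|}{10}}}{64}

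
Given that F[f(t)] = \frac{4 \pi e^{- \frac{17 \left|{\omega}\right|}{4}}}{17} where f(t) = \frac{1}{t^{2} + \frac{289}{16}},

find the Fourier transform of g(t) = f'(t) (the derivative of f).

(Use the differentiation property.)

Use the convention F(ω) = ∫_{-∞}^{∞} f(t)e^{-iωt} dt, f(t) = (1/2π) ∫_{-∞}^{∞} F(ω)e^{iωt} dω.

F[g](ω) = \frac{4 i \pi \omega e^{- \frac{17 \left|{\omega}\right|}{4}}}{17}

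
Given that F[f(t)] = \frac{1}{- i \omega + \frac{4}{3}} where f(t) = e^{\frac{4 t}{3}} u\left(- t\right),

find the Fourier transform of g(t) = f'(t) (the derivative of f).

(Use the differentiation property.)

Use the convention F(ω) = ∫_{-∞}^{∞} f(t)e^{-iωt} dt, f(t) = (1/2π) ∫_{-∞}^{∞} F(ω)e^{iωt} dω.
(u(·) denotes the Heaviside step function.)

F[g](ω) = - \frac{3 \omega}{3 \omega + 4 i}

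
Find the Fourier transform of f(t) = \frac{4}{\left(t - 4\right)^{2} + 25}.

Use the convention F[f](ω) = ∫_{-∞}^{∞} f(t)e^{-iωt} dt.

F(ω) = \frac{4 \pi e^{- 4 i \omega - 5 \left|{\omega}\right|}}{5}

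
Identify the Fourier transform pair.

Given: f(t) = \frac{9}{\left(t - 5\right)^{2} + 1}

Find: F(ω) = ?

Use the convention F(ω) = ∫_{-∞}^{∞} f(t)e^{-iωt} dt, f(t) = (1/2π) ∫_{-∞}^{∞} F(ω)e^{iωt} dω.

F(ω) = 9 \pi e^{- 5 i \omega - \left|{\omega}\right|}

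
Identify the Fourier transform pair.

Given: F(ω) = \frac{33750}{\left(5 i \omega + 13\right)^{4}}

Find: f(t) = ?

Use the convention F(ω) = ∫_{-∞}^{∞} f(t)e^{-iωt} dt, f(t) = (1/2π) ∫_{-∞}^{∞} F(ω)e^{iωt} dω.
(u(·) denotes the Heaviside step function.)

f(t) = 9 t^{3} e^{- \frac{13 t}{5}} u\left(t\right)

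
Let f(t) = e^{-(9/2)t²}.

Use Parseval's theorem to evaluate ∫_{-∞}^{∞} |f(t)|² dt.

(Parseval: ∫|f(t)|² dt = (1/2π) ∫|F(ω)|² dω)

∫|f(t)|² dt = \frac{\sqrt{\pi}}{3}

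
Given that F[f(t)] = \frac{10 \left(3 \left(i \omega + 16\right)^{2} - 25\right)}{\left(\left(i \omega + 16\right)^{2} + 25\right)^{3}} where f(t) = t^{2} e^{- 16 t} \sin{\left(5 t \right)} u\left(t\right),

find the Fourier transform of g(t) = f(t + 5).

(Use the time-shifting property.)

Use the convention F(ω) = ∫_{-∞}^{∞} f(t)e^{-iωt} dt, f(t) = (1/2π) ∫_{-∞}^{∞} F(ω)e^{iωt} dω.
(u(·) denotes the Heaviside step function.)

F[g](ω) = \frac{\left(30 \left(i \omega + 16\right)^{2} - 250\right) e^{5 i \omega}}{\left(\left(i \omega + 16\right)^{2} + 25\right)^{3}}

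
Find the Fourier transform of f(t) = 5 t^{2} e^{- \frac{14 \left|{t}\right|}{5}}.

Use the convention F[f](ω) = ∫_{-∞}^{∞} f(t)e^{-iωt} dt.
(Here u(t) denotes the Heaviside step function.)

F(ω) = \frac{35000 \left(196 - 75 \omega^{2}\right)}{\left(25 \omega^{2} + 196\right)^{3}}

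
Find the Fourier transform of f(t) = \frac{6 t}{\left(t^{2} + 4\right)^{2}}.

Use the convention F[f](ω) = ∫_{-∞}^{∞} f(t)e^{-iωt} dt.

F(ω) = - \frac{3 i \pi \omega e^{- 2 \left|{\omega}\right|}}{2}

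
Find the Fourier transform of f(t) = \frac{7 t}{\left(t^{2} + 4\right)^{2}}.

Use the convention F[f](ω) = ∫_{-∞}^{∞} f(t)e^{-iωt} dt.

F(ω) = - \frac{7 i \pi \omega e^{- 2 \left|{\omega}\right|}}{4}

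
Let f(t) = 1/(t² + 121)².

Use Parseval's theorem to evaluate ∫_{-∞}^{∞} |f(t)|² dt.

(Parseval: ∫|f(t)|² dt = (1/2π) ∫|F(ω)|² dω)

∫|f(t)|² dt = \frac{5 \pi}{311794736}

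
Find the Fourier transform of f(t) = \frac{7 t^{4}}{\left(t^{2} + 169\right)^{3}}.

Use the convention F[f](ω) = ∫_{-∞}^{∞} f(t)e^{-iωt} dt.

F(ω) = \frac{7 \pi \left(169 \omega^{2} - 65 \left|{\omega}\right| + 3\right) e^{- 13 \left|{\omega}\right|}}{104}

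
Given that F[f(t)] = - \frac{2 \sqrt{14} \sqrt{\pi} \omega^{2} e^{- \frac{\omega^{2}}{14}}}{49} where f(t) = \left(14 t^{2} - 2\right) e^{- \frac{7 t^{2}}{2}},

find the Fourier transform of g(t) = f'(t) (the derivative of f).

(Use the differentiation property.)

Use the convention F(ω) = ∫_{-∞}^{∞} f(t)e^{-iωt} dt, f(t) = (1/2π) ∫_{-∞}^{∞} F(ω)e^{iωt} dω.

F[g](ω) = - \frac{2 \sqrt{14} i \sqrt{\pi} \omega^{3} e^{- \frac{\omega^{2}}{14}}}{49}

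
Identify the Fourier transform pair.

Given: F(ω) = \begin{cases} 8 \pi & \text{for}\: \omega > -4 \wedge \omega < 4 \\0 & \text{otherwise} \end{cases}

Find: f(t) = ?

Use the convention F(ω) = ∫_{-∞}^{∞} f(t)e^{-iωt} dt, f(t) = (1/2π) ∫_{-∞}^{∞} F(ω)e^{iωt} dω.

f(t) = \frac{8 \sin{\left(4 t \right)}}{t}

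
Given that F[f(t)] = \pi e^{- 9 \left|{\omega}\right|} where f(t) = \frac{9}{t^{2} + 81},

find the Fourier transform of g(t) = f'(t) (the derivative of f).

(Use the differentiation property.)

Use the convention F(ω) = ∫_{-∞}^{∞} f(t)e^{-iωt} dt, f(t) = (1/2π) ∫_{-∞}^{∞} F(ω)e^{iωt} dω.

F[g](ω) = i \pi \omega e^{- 9 \left|{\omega}\right|}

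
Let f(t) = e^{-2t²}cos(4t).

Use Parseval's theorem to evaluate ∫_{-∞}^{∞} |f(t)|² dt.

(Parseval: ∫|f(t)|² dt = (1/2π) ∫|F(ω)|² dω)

∫|f(t)|² dt = \frac{\sqrt{\pi} \left(1 + e^{4}\right)}{4 e^{4}}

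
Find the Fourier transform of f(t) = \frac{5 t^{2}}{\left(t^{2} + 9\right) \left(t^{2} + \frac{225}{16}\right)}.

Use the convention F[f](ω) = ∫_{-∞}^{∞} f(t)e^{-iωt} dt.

F(ω) = - \frac{80 \pi e^{- 3 \left|{\omega}\right|}}{27} + \frac{100 \pi e^{- \frac{15 \left|{\omega}\right|}{4}}}{27}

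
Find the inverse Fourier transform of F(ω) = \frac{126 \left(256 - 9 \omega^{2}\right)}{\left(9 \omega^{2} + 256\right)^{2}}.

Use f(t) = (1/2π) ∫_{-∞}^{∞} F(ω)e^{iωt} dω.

f(t) = 7 e^{- \frac{16 \left|{t}\right|}{3}} \left|{t}\right|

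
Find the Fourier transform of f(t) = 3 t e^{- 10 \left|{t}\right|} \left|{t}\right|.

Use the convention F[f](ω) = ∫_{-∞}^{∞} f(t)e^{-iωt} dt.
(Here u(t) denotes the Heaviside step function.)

F(ω) = \frac{12 i \omega \left(\omega^{2} - 300\right)}{\left(\omega^{2} + 100\right)^{3}}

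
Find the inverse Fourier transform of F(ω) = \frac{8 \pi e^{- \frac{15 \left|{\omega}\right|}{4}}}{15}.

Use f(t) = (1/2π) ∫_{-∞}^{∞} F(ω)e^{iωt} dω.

f(t) = \frac{2}{t^{2} + \frac{225}{16}}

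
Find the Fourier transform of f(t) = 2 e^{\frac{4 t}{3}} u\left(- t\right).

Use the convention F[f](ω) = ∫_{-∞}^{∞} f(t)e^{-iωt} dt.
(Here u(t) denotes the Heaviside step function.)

F(ω) = - \frac{6}{3 i \omega - 4}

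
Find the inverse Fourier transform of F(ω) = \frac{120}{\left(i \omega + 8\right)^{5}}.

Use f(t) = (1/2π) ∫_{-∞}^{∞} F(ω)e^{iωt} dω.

f(t) = 5 t^{4} e^{- 8 t} u\left(t\right)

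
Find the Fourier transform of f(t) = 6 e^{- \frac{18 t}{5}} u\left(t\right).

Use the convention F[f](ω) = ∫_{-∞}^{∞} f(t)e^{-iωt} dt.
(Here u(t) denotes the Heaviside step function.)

F(ω) = \frac{30}{5 i \omega + 18}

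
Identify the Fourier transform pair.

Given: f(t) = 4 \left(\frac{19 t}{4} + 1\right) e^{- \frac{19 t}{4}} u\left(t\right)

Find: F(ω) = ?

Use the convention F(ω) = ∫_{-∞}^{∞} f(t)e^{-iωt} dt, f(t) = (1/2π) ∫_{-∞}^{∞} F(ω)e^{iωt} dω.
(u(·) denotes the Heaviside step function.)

F(ω) = \frac{32 \left(- 2 i \omega - 19\right)}{16 \omega^{2} - 152 i \omega - 361}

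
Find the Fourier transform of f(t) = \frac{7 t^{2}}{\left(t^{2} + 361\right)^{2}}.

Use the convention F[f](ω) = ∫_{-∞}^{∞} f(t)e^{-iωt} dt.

F(ω) = \frac{7 \pi \left(1 - 19 \left|{\omega}\right|\right) e^{- 19 \left|{\omega}\right|}}{38}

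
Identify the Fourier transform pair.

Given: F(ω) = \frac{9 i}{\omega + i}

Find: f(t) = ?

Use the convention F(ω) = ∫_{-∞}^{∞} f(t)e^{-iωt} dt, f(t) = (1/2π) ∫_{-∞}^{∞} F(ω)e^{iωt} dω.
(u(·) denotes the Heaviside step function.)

f(t) = 9 e^{t} u\left(- t\right)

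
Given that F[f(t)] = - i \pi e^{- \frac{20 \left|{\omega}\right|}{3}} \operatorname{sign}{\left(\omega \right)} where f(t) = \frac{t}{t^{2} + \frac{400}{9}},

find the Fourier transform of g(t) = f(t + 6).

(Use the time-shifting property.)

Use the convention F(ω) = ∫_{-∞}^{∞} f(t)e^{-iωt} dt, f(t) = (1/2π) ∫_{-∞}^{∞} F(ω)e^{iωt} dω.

F[g](ω) = - i \pi e^{6 i \omega} e^{- \frac{20 \left|{\omega}\right|}{3}} \operatorname{sign}{\left(\omega \right)}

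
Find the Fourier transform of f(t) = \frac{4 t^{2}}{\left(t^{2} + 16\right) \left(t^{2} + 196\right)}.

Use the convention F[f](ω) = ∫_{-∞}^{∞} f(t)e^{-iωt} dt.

F(ω) = \frac{2 \pi \left(7 - 2 e^{10 \left|{\omega}\right|}\right) e^{- 14 \left|{\omega}\right|}}{45}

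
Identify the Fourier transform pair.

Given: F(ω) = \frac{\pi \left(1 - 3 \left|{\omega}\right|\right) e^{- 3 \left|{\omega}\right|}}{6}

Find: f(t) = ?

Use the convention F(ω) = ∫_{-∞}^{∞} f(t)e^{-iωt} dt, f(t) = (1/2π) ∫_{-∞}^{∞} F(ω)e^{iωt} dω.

f(t) = \frac{t^{2}}{\left(t^{2} + 9\right)^{2}}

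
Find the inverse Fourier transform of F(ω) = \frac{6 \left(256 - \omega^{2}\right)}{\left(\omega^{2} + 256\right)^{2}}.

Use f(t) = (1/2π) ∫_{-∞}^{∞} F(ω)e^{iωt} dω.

f(t) = 3 e^{- 16 \left|{t}\right|} \left|{t}\right|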